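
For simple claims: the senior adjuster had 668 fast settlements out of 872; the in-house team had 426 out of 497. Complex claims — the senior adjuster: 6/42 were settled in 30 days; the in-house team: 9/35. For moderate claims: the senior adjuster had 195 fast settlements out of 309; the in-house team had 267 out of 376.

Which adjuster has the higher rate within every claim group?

Simple: the senior adjuster 668/872 = 76.6%, the in-house team 426/497 = 85.7% → the in-house team
Complex: the senior adjuster 6/42 = 14.3%, the in-house team 9/35 = 25.7% → the in-house team
Moderate: the senior adjuster 195/309 = 63.1%, the in-house team 267/376 = 71.0% → the in-house team
The in-house team has the higher rate in all 3 groups.

the in-house team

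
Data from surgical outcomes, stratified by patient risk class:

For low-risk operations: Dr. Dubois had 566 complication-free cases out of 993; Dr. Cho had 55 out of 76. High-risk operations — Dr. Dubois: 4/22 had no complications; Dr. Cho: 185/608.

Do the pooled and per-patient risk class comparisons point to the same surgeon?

No

Low-risk: Dr. Dubois 566/993 = 57.0%, Dr. Cho 55/76 = 72.4% → Dr. Cho
High-risk: Dr. Dubois 4/22 = 18.2%, Dr. Cho 185/608 = 30.4% → Dr. Cho
Overall: Dr. Dubois 570/1015 = 56.2%, Dr. Cho 240/684 = 35.1% → Dr. Dubois
Dr. Cho wins each patient risk group but Dr. Dubois wins overall — the comparison reverses. Dr. Cho's operations skew toward high-risk, which has a lower base rate.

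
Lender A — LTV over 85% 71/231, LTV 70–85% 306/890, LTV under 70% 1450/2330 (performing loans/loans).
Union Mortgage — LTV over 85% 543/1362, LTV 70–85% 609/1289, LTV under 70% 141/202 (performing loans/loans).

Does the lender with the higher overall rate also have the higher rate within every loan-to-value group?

LTV over 85%: Lender A 71/231 = 30.7%, Union Mortgage 543/1362 = 39.9% → Union Mortgage
LTV 70–85%: Lender A 306/890 = 34.4%, Union Mortgage 609/1289 = 47.2% → Union Mortgage
LTV under 70%: Lender A 1450/2330 = 62.2%, Union Mortgage 141/202 = 69.8% → Union Mortgage
Overall: Lender A 1827/3451 = 52.9%, Union Mortgage 1293/2853 = 45.3% → Lender A
Union Mortgage wins each loan-to-value group but Lender A wins overall — the comparison reverses. Union Mortgage's loans skew toward LTV over 85%, which has a lower base rate.

No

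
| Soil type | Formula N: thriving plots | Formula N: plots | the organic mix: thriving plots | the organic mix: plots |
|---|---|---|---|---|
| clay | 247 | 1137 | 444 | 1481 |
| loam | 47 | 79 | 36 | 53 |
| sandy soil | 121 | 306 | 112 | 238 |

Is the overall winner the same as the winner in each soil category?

Yes

Clay: Formula N 247/1137 = 21.7%, the organic mix 444/1481 = 30.0% → the organic mix
Loam: Formula N 47/79 = 59.5%, the organic mix 36/53 = 67.9% → the organic mix
Sandy soil: Formula N 121/306 = 39.5%, the organic mix 112/238 = 47.1% → the organic mix
Overall: Formula N 415/1522 = 27.3%, the organic mix 592/1772 = 33.4% → the organic mix
The organic mix wins overall and in every soil group — no reversal.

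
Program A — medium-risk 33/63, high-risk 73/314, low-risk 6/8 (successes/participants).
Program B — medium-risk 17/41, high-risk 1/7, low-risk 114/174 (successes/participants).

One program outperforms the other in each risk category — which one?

Medium-risk: Program A 33/63 = 52.4%, Program B 17/41 = 41.5% → Program A
High-risk: Program A 73/314 = 23.2%, Program B 1/7 = 14.3% → Program A
Low-risk: Program A 6/8 = 75.0%, Program B 114/174 = 65.5% → Program A
Program A has the higher rate in all 3 groups.

Program A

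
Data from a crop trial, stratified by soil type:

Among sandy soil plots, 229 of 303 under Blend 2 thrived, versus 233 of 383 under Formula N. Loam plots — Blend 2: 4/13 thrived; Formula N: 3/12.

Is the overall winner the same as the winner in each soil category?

Sandy soil: Blend 2 229/303 = 75.6%, Formula N 233/383 = 60.8% → Blend 2
Loam: Blend 2 4/13 = 30.8%, Formula N 3/12 = 25.0% → Blend 2
Overall: Blend 2 233/316 = 73.7%, Formula N 236/395 = 59.7% → Blend 2
Blend 2 wins overall and in every soil group — no reversal.

Yes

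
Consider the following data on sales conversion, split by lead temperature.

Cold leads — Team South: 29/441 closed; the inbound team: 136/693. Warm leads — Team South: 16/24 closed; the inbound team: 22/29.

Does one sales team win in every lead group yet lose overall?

No

Cold: Team South 29/441 = 6.6%, the inbound team 136/693 = 19.6% → the inbound team
Warm: Team South 16/24 = 66.7%, the inbound team 22/29 = 75.9% → the inbound team
Overall: Team South 45/465 = 9.7%, the inbound team 158/722 = 21.9% → the inbound team
The inbound team wins overall and in every lead group — no reversal.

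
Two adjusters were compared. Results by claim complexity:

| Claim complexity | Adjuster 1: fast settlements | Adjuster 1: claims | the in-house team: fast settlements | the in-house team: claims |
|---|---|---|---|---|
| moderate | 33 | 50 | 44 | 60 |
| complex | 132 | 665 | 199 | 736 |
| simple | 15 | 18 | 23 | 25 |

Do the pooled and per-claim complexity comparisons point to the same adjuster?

Yes

Moderate: Adjuster 1 33/50 = 66.0%, the in-house team 44/60 = 73.3% → the in-house team
Complex: Adjuster 1 132/665 = 19.8%, the in-house team 199/736 = 27.0% → the in-house team
Simple: Adjuster 1 15/18 = 83.3%, the in-house team 23/25 = 92.0% → the in-house team
Overall: Adjuster 1 180/733 = 24.6%, the in-house team 266/821 = 32.4% → the in-house team
The in-house team wins overall and in every claim group — no reversal.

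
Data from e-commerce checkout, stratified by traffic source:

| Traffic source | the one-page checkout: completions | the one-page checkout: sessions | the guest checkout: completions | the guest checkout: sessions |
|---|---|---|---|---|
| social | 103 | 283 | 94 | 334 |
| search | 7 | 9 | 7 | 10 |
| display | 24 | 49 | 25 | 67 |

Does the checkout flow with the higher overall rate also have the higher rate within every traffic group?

Social: the one-page checkout 103/283 = 36.4%, the guest checkout 94/334 = 28.1% → the one-page checkout
Search: the one-page checkout 7/9 = 77.8%, the guest checkout 7/10 = 70.0% → the one-page checkout
Display: the one-page checkout 24/49 = 49.0%, the guest checkout 25/67 = 37.3% → the one-page checkout
Overall: the one-page checkout 134/341 = 39.3%, the guest checkout 126/411 = 30.7% → the one-page checkout
The one-page checkout wins overall and in every traffic group — no reversal.

Yes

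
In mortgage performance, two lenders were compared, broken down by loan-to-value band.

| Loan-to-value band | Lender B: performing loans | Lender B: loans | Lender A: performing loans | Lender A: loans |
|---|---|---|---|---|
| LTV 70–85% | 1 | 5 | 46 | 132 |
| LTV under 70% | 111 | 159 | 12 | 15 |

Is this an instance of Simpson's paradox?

LTV 70–85%: Lender B 1/5 = 20.0%, Lender A 46/132 = 34.8% → Lender A
LTV under 70%: Lender B 111/159 = 69.8%, Lender A 12/15 = 80.0% → Lender A
Overall: Lender B 112/164 = 68.3%, Lender A 58/147 = 39.5% → Lender B
Lender A wins each loan-to-value group but Lender B wins overall — the comparison reverses. Lender A's loans skew toward LTV 70–85%, which has a lower base rate.

Yes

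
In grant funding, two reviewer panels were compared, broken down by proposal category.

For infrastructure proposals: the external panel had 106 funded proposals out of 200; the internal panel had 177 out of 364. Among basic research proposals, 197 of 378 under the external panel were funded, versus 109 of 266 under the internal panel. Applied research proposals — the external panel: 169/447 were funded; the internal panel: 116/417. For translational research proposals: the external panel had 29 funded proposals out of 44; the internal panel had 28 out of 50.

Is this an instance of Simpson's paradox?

No

Infrastructure: the external panel 106/200 = 53.0%, the internal panel 177/364 = 48.6% → the external panel
Basic research: the external panel 197/378 = 52.1%, the internal panel 109/266 = 41.0% → the external panel
Applied research: the external panel 169/447 = 37.8%, the internal panel 116/417 = 27.8% → the external panel
Translational research: the external panel 29/44 = 65.9%, the internal panel 28/50 = 56.0% → the external panel
Overall: the external panel 501/1069 = 46.9%, the internal panel 430/1097 = 39.2% → the external panel
The external panel wins overall and in every proposal group — no reversal.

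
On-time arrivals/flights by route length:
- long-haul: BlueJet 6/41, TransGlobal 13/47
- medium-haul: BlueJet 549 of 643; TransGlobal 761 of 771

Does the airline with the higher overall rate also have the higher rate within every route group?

Yes

Long-haul: BlueJet 6/41 = 14.6%, TransGlobal 13/47 = 27.7% → TransGlobal
Medium-haul: BlueJet 549/643 = 85.4%, TransGlobal 761/771 = 98.7% → TransGlobal
Overall: BlueJet 555/684 = 81.1%, TransGlobal 774/818 = 94.6% → TransGlobal
TransGlobal wins overall and in every route group — no reversal.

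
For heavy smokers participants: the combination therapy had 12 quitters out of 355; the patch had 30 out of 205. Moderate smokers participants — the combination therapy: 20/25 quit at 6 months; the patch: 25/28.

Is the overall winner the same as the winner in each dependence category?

Yes

Heavy smokers: the combination therapy 12/355 = 3.4%, the patch 30/205 = 14.6% → the patch
Moderate smokers: the combination therapy 20/25 = 80.0%, the patch 25/28 = 89.3% → the patch
Overall: the combination therapy 32/380 = 8.4%, the patch 55/233 = 23.6% → the patch
The patch wins overall and in every dependence group — no reversal.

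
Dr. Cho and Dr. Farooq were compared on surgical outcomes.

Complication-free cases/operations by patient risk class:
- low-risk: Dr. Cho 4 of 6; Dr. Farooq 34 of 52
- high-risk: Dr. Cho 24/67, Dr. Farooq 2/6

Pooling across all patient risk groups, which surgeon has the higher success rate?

Dr. Farooq

Low-risk: Dr. Cho 4/6 = 66.7%, Dr. Farooq 34/52 = 65.4% → Dr. Cho
High-risk: Dr. Cho 24/67 = 35.8%, Dr. Farooq 2/6 = 33.3% → Dr. Cho
Overall: Dr. Cho 28/73 = 38.4%, Dr. Farooq 36/58 = 62.1% → Dr. Farooq
(Dr. Cho wins every patient risk group but Dr. Farooq wins overall — Dr. Cho's operations skew toward the low-rate high-risk group.)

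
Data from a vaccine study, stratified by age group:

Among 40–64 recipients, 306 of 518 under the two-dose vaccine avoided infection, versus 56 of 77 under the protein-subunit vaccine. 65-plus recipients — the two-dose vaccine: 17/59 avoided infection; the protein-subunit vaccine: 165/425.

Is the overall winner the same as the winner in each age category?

No

40–64: the two-dose vaccine 306/518 = 59.1%, the protein-subunit vaccine 56/77 = 72.7% → the protein-subunit vaccine
65-plus: the two-dose vaccine 17/59 = 28.8%, the protein-subunit vaccine 165/425 = 38.8% → the protein-subunit vaccine
Overall: the two-dose vaccine 323/577 = 56.0%, the protein-subunit vaccine 221/502 = 44.0% → the two-dose vaccine
The protein-subunit vaccine wins each age group but the two-dose vaccine wins overall — the comparison reverses. The protein-subunit vaccine's recipients skew toward 65-plus, which has a lower base rate.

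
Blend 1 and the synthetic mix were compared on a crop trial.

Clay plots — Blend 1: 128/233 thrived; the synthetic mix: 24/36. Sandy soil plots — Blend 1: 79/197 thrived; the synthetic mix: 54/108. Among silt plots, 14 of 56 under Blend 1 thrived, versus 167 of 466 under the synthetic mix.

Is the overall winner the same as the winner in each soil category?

Clay: Blend 1 128/233 = 54.9%, the synthetic mix 24/36 = 66.7% → the synthetic mix
Sandy soil: Blend 1 79/197 = 40.1%, the synthetic mix 54/108 = 50.0% → the synthetic mix
Silt: Blend 1 14/56 = 25.0%, the synthetic mix 167/466 = 35.8% → the synthetic mix
Overall: Blend 1 221/486 = 45.5%, the synthetic mix 245/610 = 40.2% → Blend 1
The synthetic mix wins each soil group but Blend 1 wins overall — the comparison reverses. The synthetic mix's plots skew toward silt, which has a lower base rate.

No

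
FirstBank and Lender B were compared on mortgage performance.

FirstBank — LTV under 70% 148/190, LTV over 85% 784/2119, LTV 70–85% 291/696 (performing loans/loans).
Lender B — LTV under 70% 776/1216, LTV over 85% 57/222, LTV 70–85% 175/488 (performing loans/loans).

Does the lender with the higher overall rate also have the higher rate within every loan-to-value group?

LTV under 70%: FirstBank 148/190 = 77.9%, Lender B 776/1216 = 63.8% → FirstBank
LTV over 85%: FirstBank 784/2119 = 37.0%, Lender B 57/222 = 25.7% → FirstBank
LTV 70–85%: FirstBank 291/696 = 41.8%, Lender B 175/488 = 35.9% → FirstBank
Overall: FirstBank 1223/3005 = 40.7%, Lender B 1008/1926 = 52.3% → Lender B
FirstBank wins each loan-to-value group but Lender B wins overall — the comparison reverses. FirstBank's loans skew toward LTV over 85%, which has a lower base rate.

No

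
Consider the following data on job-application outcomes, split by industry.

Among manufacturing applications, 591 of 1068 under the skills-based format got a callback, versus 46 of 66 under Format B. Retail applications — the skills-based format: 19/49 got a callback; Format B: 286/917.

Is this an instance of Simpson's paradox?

Manufacturing: the skills-based format 591/1068 = 55.3%, Format B 46/66 = 69.7% → Format B
Retail: the skills-based format 19/49 = 38.8%, Format B 286/917 = 31.2% → the skills-based format
Overall: the skills-based format 610/1117 = 54.6%, Format B 332/983 = 33.8% → the skills-based format
Neither sweeps: the skills-based format wins 1 of 2 groups, Format B wins 1. The skills-based format wins overall but not every group — no Simpson reversal.

No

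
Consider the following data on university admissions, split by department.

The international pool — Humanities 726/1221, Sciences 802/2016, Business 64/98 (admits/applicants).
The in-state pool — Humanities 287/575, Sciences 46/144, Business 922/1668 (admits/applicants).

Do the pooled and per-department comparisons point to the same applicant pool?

No

Humanities: the international pool 726/1221 = 59.5%, the in-state pool 287/575 = 49.9% → the international pool
Sciences: the international pool 802/2016 = 39.8%, the in-state pool 46/144 = 31.9% → the international pool
Business: the international pool 64/98 = 65.3%, the in-state pool 922/1668 = 55.3% → the international pool
Overall: the international pool 1592/3335 = 47.7%, the in-state pool 1255/2387 = 52.6% → the in-state pool
The international pool wins each department group but the in-state pool wins overall — the comparison reverses. The international pool's applicants skew toward Sciences, which has a lower base rate.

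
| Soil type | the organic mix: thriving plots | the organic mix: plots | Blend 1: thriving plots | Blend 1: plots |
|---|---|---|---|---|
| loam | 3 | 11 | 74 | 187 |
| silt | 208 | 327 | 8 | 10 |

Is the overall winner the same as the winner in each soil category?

Loam: the organic mix 3/11 = 27.3%, Blend 1 74/187 = 39.6% → Blend 1
Silt: the organic mix 208/327 = 63.6%, Blend 1 8/10 = 80.0% → Blend 1
Overall: the organic mix 211/338 = 62.4%, Blend 1 82/197 = 41.6% → the organic mix
Blend 1 wins each soil group but the organic mix wins overall — the comparison reverses. Blend 1's plots skew toward loam, which has a lower base rate.

No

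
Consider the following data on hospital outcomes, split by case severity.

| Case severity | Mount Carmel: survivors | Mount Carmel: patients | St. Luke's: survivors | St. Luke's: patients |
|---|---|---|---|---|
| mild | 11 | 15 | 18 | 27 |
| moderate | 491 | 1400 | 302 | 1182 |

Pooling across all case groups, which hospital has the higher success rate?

Mild: Mount Carmel 11/15 = 73.3%, St. Luke's 18/27 = 66.7% → Mount Carmel
Moderate: Mount Carmel 491/1400 = 35.1%, St. Luke's 302/1182 = 25.5% → Mount Carmel
Overall: Mount Carmel 502/1415 = 35.5%, St. Luke's 320/1209 = 26.5% → Mount Carmel

Mount Carmel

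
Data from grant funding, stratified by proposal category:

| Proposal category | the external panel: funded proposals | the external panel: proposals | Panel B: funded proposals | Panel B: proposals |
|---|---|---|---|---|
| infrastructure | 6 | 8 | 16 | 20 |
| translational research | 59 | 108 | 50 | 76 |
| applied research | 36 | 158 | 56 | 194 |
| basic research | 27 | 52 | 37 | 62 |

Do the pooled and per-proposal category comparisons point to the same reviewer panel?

Infrastructure: the external panel 6/8 = 75.0%, Panel B 16/20 = 80.0% → Panel B
Translational research: the external panel 59/108 = 54.6%, Panel B 50/76 = 65.8% → Panel B
Applied research: the external panel 36/158 = 22.8%, Panel B 56/194 = 28.9% → Panel B
Basic research: the external panel 27/52 = 51.9%, Panel B 37/62 = 59.7% → Panel B
Overall: the external panel 128/326 = 39.3%, Panel B 159/352 = 45.2% → Panel B
Panel B wins overall and in every proposal group — no reversal.

Yes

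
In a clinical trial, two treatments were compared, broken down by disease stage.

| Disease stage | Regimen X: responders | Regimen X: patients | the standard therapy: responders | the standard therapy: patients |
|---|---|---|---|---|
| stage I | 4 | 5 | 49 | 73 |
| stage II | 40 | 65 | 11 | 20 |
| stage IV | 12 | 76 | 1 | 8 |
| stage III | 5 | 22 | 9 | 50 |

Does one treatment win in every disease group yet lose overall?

Yes

Stage I: Regimen X 4/5 = 80.0%, the standard therapy 49/73 = 67.1% → Regimen X
Stage II: Regimen X 40/65 = 61.5%, the standard therapy 11/20 = 55.0% → Regimen X
Stage IV: Regimen X 12/76 = 15.8%, the standard therapy 1/8 = 12.5% → Regimen X
Stage III: Regimen X 5/22 = 22.7%, the standard therapy 9/50 = 18.0% → Regimen X
Overall: Regimen X 61/168 = 36.3%, the standard therapy 70/151 = 46.4% → the standard therapy
Regimen X wins each disease group but the standard therapy wins overall — the comparison reverses. Regimen X's patients skew toward stage IV, which has a lower base rate.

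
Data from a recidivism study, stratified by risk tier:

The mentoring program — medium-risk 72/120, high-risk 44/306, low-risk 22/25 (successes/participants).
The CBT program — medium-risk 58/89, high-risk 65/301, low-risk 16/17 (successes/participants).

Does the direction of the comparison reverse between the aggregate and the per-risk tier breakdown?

Medium-risk: the mentoring program 72/120 = 60.0%, the CBT program 58/89 = 65.2% → the CBT program
High-risk: the mentoring program 44/306 = 14.4%, the CBT program 65/301 = 21.6% → the CBT program
Low-risk: the mentoring program 22/25 = 88.0%, the CBT program 16/17 = 94.1% → the CBT program
Overall: the mentoring program 138/451 = 30.6%, the CBT program 139/407 = 34.2% → the CBT program
The CBT program wins overall and in every risk group — no reversal.

No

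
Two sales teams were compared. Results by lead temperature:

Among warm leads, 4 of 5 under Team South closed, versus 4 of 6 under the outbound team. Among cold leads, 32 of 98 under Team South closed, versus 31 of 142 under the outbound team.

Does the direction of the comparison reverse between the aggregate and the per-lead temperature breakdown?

Warm: Team South 4/5 = 80.0%, the outbound team 4/6 = 66.7% → Team South
Cold: Team South 32/98 = 32.7%, the outbound team 31/142 = 21.8% → Team South
Overall: Team South 36/103 = 35.0%, the outbound team 35/148 = 23.6% → Team South
Team South wins overall and in every lead group — no reversal.

No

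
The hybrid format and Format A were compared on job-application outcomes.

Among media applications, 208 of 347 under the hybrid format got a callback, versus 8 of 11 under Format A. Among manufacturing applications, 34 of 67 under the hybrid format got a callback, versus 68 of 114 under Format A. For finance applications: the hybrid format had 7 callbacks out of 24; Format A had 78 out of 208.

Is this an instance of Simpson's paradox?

Yes

Media: the hybrid format 208/347 = 59.9%, Format A 8/11 = 72.7% → Format A
Manufacturing: the hybrid format 34/67 = 50.7%, Format A 68/114 = 59.6% → Format A
Finance: the hybrid format 7/24 = 29.2%, Format A 78/208 = 37.5% → Format A
Overall: the hybrid format 249/438 = 56.8%, Format A 154/333 = 46.2% → the hybrid format
Format A wins each industry group but the hybrid format wins overall — the comparison reverses. Format A's applications skew toward finance, which has a lower base rate.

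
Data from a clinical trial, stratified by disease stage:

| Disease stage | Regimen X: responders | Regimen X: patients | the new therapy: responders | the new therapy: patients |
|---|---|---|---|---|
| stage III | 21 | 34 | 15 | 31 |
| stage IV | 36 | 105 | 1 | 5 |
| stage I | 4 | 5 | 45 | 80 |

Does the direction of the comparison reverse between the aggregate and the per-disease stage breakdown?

Yes

Stage III: Regimen X 21/34 = 61.8%, the new therapy 15/31 = 48.4% → Regimen X
Stage IV: Regimen X 36/105 = 34.3%, the new therapy 1/5 = 20.0% → Regimen X
Stage I: Regimen X 4/5 = 80.0%, the new therapy 45/80 = 56.2% → Regimen X
Overall: Regimen X 61/144 = 42.4%, the new therapy 61/116 = 52.6% → the new therapy
Regimen X wins each disease group but the new therapy wins overall — the comparison reverses. Regimen X's patients skew toward stage IV, which has a lower base rate.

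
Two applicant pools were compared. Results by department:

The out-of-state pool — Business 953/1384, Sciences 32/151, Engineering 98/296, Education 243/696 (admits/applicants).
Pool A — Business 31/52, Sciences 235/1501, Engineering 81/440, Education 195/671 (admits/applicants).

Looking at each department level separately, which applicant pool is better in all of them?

Business: the out-of-state pool 953/1384 = 68.9%, Pool A 31/52 = 59.6% → the out-of-state pool
Sciences: the out-of-state pool 32/151 = 21.2%, Pool A 235/1501 = 15.7% → the out-of-state pool
Engineering: the out-of-state pool 98/296 = 33.1%, Pool A 81/440 = 18.4% → the out-of-state pool
Education: the out-of-state pool 243/696 = 34.9%, Pool A 195/671 = 29.1% → the out-of-state pool
The out-of-state pool has the higher rate in all 4 groups.

the out-of-state pool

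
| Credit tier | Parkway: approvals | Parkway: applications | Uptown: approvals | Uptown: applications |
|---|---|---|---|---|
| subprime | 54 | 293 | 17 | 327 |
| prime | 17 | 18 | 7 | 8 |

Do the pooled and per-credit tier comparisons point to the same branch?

Yes

Subprime: Parkway 54/293 = 18.4%, Uptown 17/327 = 5.2% → Parkway
Prime: Parkway 17/18 = 94.4%, Uptown 7/8 = 87.5% → Parkway
Overall: Parkway 71/311 = 22.8%, Uptown 24/335 = 7.2% → Parkway
Parkway wins overall and in every credit group — no reversal.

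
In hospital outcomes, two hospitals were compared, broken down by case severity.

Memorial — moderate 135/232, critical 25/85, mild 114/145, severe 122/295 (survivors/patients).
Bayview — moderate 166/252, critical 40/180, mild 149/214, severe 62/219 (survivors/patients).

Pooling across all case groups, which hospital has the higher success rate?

Memorial

Moderate: Memorial 135/232 = 58.2%, Bayview 166/252 = 65.9% → Bayview
Critical: Memorial 25/85 = 29.4%, Bayview 40/180 = 22.2% → Memorial
Mild: Memorial 114/145 = 78.6%, Bayview 149/214 = 69.6% → Memorial
Severe: Memorial 122/295 = 41.4%, Bayview 62/219 = 28.3% → Memorial
Overall: Memorial 396/757 = 52.3%, Bayview 417/865 = 48.2% → Memorial
(Neither sweeps every case group, but Memorial has the higher pooled rate.)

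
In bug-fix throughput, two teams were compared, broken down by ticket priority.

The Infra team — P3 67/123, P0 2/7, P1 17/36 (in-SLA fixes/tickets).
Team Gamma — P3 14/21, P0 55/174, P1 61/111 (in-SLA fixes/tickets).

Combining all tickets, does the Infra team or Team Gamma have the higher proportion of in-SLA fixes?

the Infra team

P3: the Infra team 67/123 = 54.5%, Team Gamma 14/21 = 66.7% → Team Gamma
P0: the Infra team 2/7 = 28.6%, Team Gamma 55/174 = 31.6% → Team Gamma
P1: the Infra team 17/36 = 47.2%, Team Gamma 61/111 = 55.0% → Team Gamma
Overall: the Infra team 86/166 = 51.8%, Team Gamma 130/306 = 42.5% → the Infra team
(Team Gamma wins every ticket group but the Infra team wins overall — Team Gamma's tickets skew toward the low-rate P0 group.)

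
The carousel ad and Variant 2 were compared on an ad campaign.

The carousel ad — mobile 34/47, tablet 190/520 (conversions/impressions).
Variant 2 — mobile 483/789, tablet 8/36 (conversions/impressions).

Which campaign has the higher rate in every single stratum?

Mobile: the carousel ad 34/47 = 72.3%, Variant 2 483/789 = 61.2% → the carousel ad
Tablet: the carousel ad 190/520 = 36.5%, Variant 2 8/36 = 22.2% → the carousel ad
The carousel ad has the higher rate in both groups.

the carousel ad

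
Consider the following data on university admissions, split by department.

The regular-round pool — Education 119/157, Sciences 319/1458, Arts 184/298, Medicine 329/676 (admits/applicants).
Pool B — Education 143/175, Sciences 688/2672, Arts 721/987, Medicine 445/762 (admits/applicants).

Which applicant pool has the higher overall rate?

Pool B

Education: the regular-round pool 119/157 = 75.8%, Pool B 143/175 = 81.7% → Pool B
Sciences: the regular-round pool 319/1458 = 21.9%, Pool B 688/2672 = 25.7% → Pool B
Arts: the regular-round pool 184/298 = 61.7%, Pool B 721/987 = 73.0% → Pool B
Medicine: the regular-round pool 329/676 = 48.7%, Pool B 445/762 = 58.4% → Pool B
Overall: the regular-round pool 951/2589 = 36.7%, Pool B 1997/4596 = 43.5% → Pool B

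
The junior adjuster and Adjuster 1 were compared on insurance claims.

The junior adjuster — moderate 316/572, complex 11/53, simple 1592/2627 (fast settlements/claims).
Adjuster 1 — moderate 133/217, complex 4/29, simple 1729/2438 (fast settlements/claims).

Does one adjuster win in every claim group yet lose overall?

Moderate: the junior adjuster 316/572 = 55.2%, Adjuster 1 133/217 = 61.3% → Adjuster 1
Complex: the junior adjuster 11/53 = 20.8%, Adjuster 1 4/29 = 13.8% → the junior adjuster
Simple: the junior adjuster 1592/2627 = 60.6%, Adjuster 1 1729/2438 = 70.9% → Adjuster 1
Overall: the junior adjuster 1919/3252 = 59.0%, Adjuster 1 1866/2684 = 69.5% → Adjuster 1
Neither sweeps: the junior adjuster wins 1 of 3 groups, Adjuster 1 wins 2. Adjuster 1 wins overall but not every group — no Simpson reversal.

No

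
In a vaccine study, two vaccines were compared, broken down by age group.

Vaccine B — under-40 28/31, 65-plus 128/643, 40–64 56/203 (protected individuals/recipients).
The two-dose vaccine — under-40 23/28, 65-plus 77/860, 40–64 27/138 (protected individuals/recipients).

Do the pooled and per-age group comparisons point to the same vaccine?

Yes

Under-40: Vaccine B 28/31 = 90.3%, the two-dose vaccine 23/28 = 82.1% → Vaccine B
65-plus: Vaccine B 128/643 = 19.9%, the two-dose vaccine 77/860 = 9.0% → Vaccine B
40–64: Vaccine B 56/203 = 27.6%, the two-dose vaccine 27/138 = 19.6% → Vaccine B
Overall: Vaccine B 212/877 = 24.2%, the two-dose vaccine 127/1026 = 12.4% → Vaccine B
Vaccine B wins overall and in every age group — no reversal.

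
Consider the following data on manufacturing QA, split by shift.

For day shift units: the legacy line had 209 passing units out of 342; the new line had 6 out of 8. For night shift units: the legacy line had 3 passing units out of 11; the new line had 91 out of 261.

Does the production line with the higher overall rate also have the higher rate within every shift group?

Day shift: the legacy line 209/342 = 61.1%, the new line 6/8 = 75.0% → the new line
Night shift: the legacy line 3/11 = 27.3%, the new line 91/261 = 34.9% → the new line
Overall: the legacy line 212/353 = 60.1%, the new line 97/269 = 36.1% → the legacy line
The new line wins each shift group but the legacy line wins overall — the comparison reverses. The new line's units skew toward night shift, which has a lower base rate.

No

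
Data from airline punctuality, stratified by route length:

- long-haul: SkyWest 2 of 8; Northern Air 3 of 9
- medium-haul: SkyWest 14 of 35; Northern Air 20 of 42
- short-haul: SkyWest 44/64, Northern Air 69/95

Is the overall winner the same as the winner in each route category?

Yes

Long-haul: SkyWest 2/8 = 25.0%, Northern Air 3/9 = 33.3% → Northern Air
Medium-haul: SkyWest 14/35 = 40.0%, Northern Air 20/42 = 47.6% → Northern Air
Short-haul: SkyWest 44/64 = 68.8%, Northern Air 69/95 = 72.6% → Northern Air
Overall: SkyWest 60/107 = 56.1%, Northern Air 92/146 = 63.0% → Northern Air
Northern Air wins overall and in every route group — no reversal.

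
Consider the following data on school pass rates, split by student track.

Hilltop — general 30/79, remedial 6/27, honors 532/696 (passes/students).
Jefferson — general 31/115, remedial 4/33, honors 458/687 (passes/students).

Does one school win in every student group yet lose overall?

General: Hilltop 30/79 = 38.0%, Jefferson 31/115 = 27.0% → Hilltop
Remedial: Hilltop 6/27 = 22.2%, Jefferson 4/33 = 12.1% → Hilltop
Honors: Hilltop 532/696 = 76.4%, Jefferson 458/687 = 66.7% → Hilltop
Overall: Hilltop 568/802 = 70.8%, Jefferson 493/835 = 59.0% → Hilltop
Hilltop wins overall and in every student group — no reversal.

No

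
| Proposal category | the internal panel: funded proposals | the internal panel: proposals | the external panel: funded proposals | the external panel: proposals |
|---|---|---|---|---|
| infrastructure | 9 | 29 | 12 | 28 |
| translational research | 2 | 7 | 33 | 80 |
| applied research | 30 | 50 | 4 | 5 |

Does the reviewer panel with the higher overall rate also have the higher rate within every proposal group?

No

Infrastructure: the internal panel 9/29 = 31.0%, the external panel 12/28 = 42.9% → the external panel
Translational research: the internal panel 2/7 = 28.6%, the external panel 33/80 = 41.2% → the external panel
Applied research: the internal panel 30/50 = 60.0%, the external panel 4/5 = 80.0% → the external panel
Overall: the internal panel 41/86 = 47.7%, the external panel 49/113 = 43.4% → the internal panel
The external panel wins each proposal group but the internal panel wins overall — the comparison reverses. The external panel's proposals skew toward translational research, which has a lower base rate.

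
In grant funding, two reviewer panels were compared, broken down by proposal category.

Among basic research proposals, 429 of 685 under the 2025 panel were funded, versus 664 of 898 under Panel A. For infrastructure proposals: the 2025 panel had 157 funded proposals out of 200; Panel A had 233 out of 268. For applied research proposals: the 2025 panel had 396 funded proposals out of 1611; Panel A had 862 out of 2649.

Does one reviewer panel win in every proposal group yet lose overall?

Basic research: the 2025 panel 429/685 = 62.6%, Panel A 664/898 = 73.9% → Panel A
Infrastructure: the 2025 panel 157/200 = 78.5%, Panel A 233/268 = 86.9% → Panel A
Applied research: the 2025 panel 396/1611 = 24.6%, Panel A 862/2649 = 32.5% → Panel A
Overall: the 2025 panel 982/2496 = 39.3%, Panel A 1759/3815 = 46.1% → Panel A
Panel A wins overall and in every proposal group — no reversal.

No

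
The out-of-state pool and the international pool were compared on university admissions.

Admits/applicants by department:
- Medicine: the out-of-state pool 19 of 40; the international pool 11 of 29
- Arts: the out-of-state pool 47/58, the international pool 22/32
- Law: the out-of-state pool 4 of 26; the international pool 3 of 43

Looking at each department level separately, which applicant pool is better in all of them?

Medicine: the out-of-state pool 19/40 = 47.5%, the international pool 11/29 = 37.9% → the out-of-state pool
Arts: the out-of-state pool 47/58 = 81.0%, the international pool 22/32 = 68.8% → the out-of-state pool
Law: the out-of-state pool 4/26 = 15.4%, the international pool 3/43 = 7.0% → the out-of-state pool
The out-of-state pool has the higher rate in all 3 groups.

the out-of-state pool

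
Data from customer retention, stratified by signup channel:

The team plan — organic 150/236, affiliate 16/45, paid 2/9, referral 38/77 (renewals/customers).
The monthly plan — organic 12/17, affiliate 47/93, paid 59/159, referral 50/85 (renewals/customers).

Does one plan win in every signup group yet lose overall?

Organic: the team plan 150/236 = 63.6%, the monthly plan 12/17 = 70.6% → the monthly plan
Affiliate: the team plan 16/45 = 35.6%, the monthly plan 47/93 = 50.5% → the monthly plan
Paid: the team plan 2/9 = 22.2%, the monthly plan 59/159 = 37.1% → the monthly plan
Referral: the team plan 38/77 = 49.4%, the monthly plan 50/85 = 58.8% → the monthly plan
Overall: the team plan 206/367 = 56.1%, the monthly plan 168/354 = 47.5% → the team plan
The monthly plan wins each signup group but the team plan wins overall — the comparison reverses. The monthly plan's customers skew toward paid, which has a lower base rate.

Yes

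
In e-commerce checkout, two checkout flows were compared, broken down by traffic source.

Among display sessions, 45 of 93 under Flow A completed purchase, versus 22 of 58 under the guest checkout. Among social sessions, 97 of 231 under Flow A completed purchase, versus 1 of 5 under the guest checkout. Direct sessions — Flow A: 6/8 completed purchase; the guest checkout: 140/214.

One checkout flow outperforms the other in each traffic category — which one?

Flow A

Display: Flow A 45/93 = 48.4%, the guest checkout 22/58 = 37.9% → Flow A
Social: Flow A 97/231 = 42.0%, the guest checkout 1/5 = 20.0% → Flow A
Direct: Flow A 6/8 = 75.0%, the guest checkout 140/214 = 65.4% → Flow A
Flow A has the higher rate in all 3 groups.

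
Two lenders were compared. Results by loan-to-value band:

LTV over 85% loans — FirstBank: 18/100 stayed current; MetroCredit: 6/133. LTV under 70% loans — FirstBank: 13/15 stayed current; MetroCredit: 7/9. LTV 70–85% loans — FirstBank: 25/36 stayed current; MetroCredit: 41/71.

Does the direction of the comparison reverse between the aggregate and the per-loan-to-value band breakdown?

LTV over 85%: FirstBank 18/100 = 18.0%, MetroCredit 6/133 = 4.5% → FirstBank
LTV under 70%: FirstBank 13/15 = 86.7%, MetroCredit 7/9 = 77.8% → FirstBank
LTV 70–85%: FirstBank 25/36 = 69.4%, MetroCredit 41/71 = 57.7% → FirstBank
Overall: FirstBank 56/151 = 37.1%, MetroCredit 54/213 = 25.4% → FirstBank
FirstBank wins overall and in every loan-to-value group — no reversal.

No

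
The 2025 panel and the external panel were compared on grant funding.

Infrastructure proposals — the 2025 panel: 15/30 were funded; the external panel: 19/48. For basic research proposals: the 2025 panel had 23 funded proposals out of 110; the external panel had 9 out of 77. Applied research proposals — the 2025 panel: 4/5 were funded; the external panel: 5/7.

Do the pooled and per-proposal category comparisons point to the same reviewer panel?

Infrastructure: the 2025 panel 15/30 = 50.0%, the external panel 19/48 = 39.6% → the 2025 panel
Basic research: the 2025 panel 23/110 = 20.9%, the external panel 9/77 = 11.7% → the 2025 panel
Applied research: the 2025 panel 4/5 = 80.0%, the external panel 5/7 = 71.4% → the 2025 panel
Overall: the 2025 panel 42/145 = 29.0%, the external panel 33/132 = 25.0% → the 2025 panel
The 2025 panel wins overall and in every proposal group — no reversal.

Yes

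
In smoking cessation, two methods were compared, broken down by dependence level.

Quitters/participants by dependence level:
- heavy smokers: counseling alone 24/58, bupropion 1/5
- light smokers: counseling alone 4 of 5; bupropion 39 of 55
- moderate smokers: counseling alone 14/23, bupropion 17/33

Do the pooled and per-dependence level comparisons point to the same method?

No

Heavy smokers: counseling alone 24/58 = 41.4%, bupropion 1/5 = 20.0% → counseling alone
Light smokers: counseling alone 4/5 = 80.0%, bupropion 39/55 = 70.9% → counseling alone
Moderate smokers: counseling alone 14/23 = 60.9%, bupropion 17/33 = 51.5% → counseling alone
Overall: counseling alone 42/86 = 48.8%, bupropion 57/93 = 61.3% → bupropion
Counseling alone wins each dependence group but bupropion wins overall — the comparison reverses. Counseling alone's participants skew toward heavy smokers, which has a lower base rate.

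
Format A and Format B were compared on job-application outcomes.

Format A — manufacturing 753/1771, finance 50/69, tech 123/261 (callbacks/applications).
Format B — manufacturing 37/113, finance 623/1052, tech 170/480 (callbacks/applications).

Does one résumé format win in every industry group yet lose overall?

Manufacturing: Format A 753/1771 = 42.5%, Format B 37/113 = 32.7% → Format A
Finance: Format A 50/69 = 72.5%, Format B 623/1052 = 59.2% → Format A
Tech: Format A 123/261 = 47.1%, Format B 170/480 = 35.4% → Format A
Overall: Format A 926/2101 = 44.1%, Format B 830/1645 = 50.5% → Format B
Format A wins each industry group but Format B wins overall — the comparison reverses. Format A's applications skew toward manufacturing, which has a lower base rate.

Yes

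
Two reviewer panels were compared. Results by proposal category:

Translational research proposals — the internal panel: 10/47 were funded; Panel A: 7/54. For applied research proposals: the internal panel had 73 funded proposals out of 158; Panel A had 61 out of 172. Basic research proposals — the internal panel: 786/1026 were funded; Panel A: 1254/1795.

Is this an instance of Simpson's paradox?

No

Translational research: the internal panel 10/47 = 21.3%, Panel A 7/54 = 13.0% → the internal panel
Applied research: the internal panel 73/158 = 46.2%, Panel A 61/172 = 35.5% → the internal panel
Basic research: the internal panel 786/1026 = 76.6%, Panel A 1254/1795 = 69.9% → the internal panel
Overall: the internal panel 869/1231 = 70.6%, Panel A 1322/2021 = 65.4% → the internal panel
The internal panel wins overall and in every proposal group — no reversal.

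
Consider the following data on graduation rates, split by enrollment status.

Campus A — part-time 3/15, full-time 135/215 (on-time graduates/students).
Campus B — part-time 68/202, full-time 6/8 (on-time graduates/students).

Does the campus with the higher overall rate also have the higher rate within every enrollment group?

Part-time: Campus A 3/15 = 20.0%, Campus B 68/202 = 33.7% → Campus B
Full-time: Campus A 135/215 = 62.8%, Campus B 6/8 = 75.0% → Campus B
Overall: Campus A 138/230 = 60.0%, Campus B 74/210 = 35.2% → Campus A
Campus B wins each enrollment group but Campus A wins overall — the comparison reverses. Campus B's students skew toward part-time, which has a lower base rate.

No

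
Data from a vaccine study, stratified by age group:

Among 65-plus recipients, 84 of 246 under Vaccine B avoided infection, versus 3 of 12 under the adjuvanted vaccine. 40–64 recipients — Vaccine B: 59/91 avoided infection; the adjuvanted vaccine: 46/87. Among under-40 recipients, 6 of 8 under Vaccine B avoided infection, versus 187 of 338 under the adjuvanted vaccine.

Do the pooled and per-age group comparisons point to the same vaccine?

No

65-plus: Vaccine B 84/246 = 34.1%, the adjuvanted vaccine 3/12 = 25.0% → Vaccine B
40–64: Vaccine B 59/91 = 64.8%, the adjuvanted vaccine 46/87 = 52.9% → Vaccine B
Under-40: Vaccine B 6/8 = 75.0%, the adjuvanted vaccine 187/338 = 55.3% → Vaccine B
Overall: Vaccine B 149/345 = 43.2%, the adjuvanted vaccine 236/437 = 54.0% → the adjuvanted vaccine
Vaccine B wins each age group but the adjuvanted vaccine wins overall — the comparison reverses. Vaccine B's recipients skew toward 65-plus, which has a lower base rate.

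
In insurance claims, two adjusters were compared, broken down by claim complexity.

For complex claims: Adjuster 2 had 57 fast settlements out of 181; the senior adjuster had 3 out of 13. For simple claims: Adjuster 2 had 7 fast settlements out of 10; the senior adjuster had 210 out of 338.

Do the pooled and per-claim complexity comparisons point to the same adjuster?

No

Complex: Adjuster 2 57/181 = 31.5%, the senior adjuster 3/13 = 23.1% → Adjuster 2
Simple: Adjuster 2 7/10 = 70.0%, the senior adjuster 210/338 = 62.1% → Adjuster 2
Overall: Adjuster 2 64/191 = 33.5%, the senior adjuster 213/351 = 60.7% → the senior adjuster
Adjuster 2 wins each claim group but the senior adjuster wins overall — the comparison reverses. Adjuster 2's claims skew toward complex, which has a lower base rate.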